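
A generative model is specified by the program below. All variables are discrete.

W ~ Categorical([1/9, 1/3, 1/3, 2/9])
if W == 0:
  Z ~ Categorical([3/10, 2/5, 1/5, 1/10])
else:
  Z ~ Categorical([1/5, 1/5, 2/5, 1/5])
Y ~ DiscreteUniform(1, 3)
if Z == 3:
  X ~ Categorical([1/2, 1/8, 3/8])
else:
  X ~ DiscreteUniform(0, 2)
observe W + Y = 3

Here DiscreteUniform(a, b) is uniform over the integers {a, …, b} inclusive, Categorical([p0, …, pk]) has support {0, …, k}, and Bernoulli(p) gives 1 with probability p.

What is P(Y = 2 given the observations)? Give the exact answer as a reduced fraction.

Enumerate traces; 36 have nonzero weight after conditioning:
  (W=0, Z=0, Y=3, X=0) weight 1/270
  (W=0, Z=0, Y=3, X=1) weight 1/270
  (W=0, Z=0, Y=3, X=2) weight 1/270
  (W=0, Z=1, Y=3, X=0) weight 2/405
  (W=0, Z=1, Y=3, X=1) weight 2/405
  (W=0, Z=1, Y=3, X=2) weight 2/405
  (W=0, Z=2, Y=3, X=0) weight 1/405
  (W=0, Z=2, Y=3, X=1) weight 1/405
  (W=1, Z=0, Y=2, X=0) weight 1/135
  (W=2, Z=0, Y=1, X=0) weight 1/135
  … 26 more
Group by Y:
  weight(Y=1) = 1/9
  weight(Y=2) = 1/9
  weight(Y=3) = 1/27
Total weight = 1/9 + 1/9 + 1/27 = 7/27
P(Y=1 | obs) = 1/9 / 7/27 = 3/7
P(Y=2 | obs) = 1/9 / 7/27 = 3/7
P(Y=3 | obs) = 1/27 / 7/27 = 1/7

P(Y = 2 | obs) = 3/7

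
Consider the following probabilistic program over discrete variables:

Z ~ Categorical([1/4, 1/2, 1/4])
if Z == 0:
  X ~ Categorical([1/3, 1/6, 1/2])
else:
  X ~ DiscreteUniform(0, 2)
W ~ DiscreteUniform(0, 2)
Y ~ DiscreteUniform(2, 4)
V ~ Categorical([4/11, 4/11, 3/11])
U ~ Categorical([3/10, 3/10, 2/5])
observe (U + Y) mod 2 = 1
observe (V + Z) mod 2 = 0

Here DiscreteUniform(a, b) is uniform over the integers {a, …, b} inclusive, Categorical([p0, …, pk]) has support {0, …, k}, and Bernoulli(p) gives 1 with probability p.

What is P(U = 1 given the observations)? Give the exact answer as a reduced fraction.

P(U = 1 | obs) = 6/13

Enumerate traces; 180 have nonzero weight after conditioning:
  (Z=0, X=0, W=0, Y=2, V=0, U=1) weight 1/990
  (Z=0, X=0, W=0, Y=2, V=2, U=1) weight 1/1320
  (Z=0, X=0, W=0, Y=3, V=0, U=0) weight 1/990
  (Z=0, X=0, W=0, Y=3, V=0, U=2) weight 2/1485
  (Z=0, X=0, W=0, Y=3, V=2, U=0) weight 1/1320
  (Z=0, X=0, W=0, Y=3, V=2, U=2) weight 1/990
  (Z=0, X=0, W=0, Y=4, V=0, U=1) weight 1/990
  (Z=0, X=0, W=0, Y=4, V=2, U=1) weight 1/1320
  … 172 more
Group by U:
  weight(U=0) = 1/20
  weight(U=1) = 1/10
  weight(U=2) = 1/15
Total weight = 1/20 + 1/10 + 1/15 = 13/60
P(U=0 | obs) = 1/20 / 13/60 = 3/13
P(U=1 | obs) = 1/10 / 13/60 = 6/13
P(U=2 | obs) = 1/15 / 13/60 = 4/13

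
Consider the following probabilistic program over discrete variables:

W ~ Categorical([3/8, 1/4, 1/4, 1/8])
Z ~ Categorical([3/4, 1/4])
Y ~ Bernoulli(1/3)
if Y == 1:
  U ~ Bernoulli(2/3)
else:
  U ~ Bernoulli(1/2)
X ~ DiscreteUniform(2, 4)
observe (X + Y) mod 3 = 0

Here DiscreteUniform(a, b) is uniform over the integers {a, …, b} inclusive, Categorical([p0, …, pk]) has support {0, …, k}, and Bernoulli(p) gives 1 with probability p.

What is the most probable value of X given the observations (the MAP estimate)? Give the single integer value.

Enumerate traces; 32 have nonzero weight after conditioning:
  (W=0, Z=0, Y=0, U=0, X=3) weight 1/32
  (W=0, Z=0, Y=0, U=1, X=3) weight 1/32
  (W=0, Z=0, Y=1, U=0, X=2) weight 1/96
  (W=0, Z=0, Y=1, U=1, X=2) weight 1/48
  (W=0, Z=1, Y=0, U=0, X=3) weight 1/96
  (W=0, Z=1, Y=0, U=1, X=3) weight 1/96
  (W=0, Z=1, Y=1, U=0, X=2) weight 1/288
  (W=0, Z=1, Y=1, U=1, X=2) weight 1/144
  … 24 more
Group by X:
  weight(X=2) = 1/9
  weight(X=3) = 2/9
Total weight = 1/9 + 2/9 = 1/3
P(X=2 | obs) = 1/9 / 1/3 = 1/3
P(X=3 | obs) = 2/9 / 1/3 = 2/3
argmax = 3

argmax_v P(X = v | obs) = 3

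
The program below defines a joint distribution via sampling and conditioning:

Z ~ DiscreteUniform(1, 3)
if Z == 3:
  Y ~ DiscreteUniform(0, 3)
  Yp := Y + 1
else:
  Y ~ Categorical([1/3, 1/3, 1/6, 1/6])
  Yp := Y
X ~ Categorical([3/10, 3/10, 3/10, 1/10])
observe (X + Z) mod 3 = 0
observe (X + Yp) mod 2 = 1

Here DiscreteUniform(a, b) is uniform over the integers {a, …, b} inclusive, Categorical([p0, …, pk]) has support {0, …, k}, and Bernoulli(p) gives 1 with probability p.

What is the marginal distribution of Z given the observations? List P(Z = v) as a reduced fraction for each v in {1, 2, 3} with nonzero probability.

Enumerate traces; 8 have nonzero weight after conditioning:
  (Z=1, Y=1, X=2) weight 1/30
  (Z=1, Y=3, X=2) weight 1/60
  (Z=2, Y=0, X=1) weight 1/30
  (Z=2, Y=2, X=1) weight 1/60
  (Z=3, Y=0, X=0) weight 1/40
  (Z=3, Y=1, X=3) weight 1/120
  (Z=3, Y=2, X=0) weight 1/40
  (Z=3, Y=3, X=3) weight 1/120
Group by Z:
  weight(Z=1) = 1/20
  weight(Z=2) = 1/20
  weight(Z=3) = 1/15
Total weight = 1/20 + 1/20 + 1/15 = 1/6
P(Z=1 | obs) = 1/20 / 1/6 = 3/10
P(Z=2 | obs) = 1/20 / 1/6 = 3/10
P(Z=3 | obs) = 1/15 / 1/6 = 2/5

P(Z=1) = 3/10, P(Z=2) = 3/10, P(Z=3) = 2/5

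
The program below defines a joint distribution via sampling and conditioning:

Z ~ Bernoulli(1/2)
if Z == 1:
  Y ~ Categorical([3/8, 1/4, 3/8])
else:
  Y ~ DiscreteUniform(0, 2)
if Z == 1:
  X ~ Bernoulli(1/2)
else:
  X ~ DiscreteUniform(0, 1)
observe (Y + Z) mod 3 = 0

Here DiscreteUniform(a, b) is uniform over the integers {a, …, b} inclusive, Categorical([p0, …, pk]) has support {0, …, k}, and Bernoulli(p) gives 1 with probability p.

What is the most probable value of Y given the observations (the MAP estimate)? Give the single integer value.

Enumerate traces; 4 have nonzero weight after conditioning:
  (Z=0, Y=0, X=0) weight 1/12
  (Z=0, Y=0, X=1) weight 1/12
  (Z=1, Y=2, X=0) weight 3/32
  (Z=1, Y=2, X=1) weight 3/32
Group by Y:
  weight(Y=0) = 1/6
  weight(Y=2) = 3/16
Total weight = 1/6 + 3/16 = 17/48
P(Y=0 | obs) = 1/6 / 17/48 = 8/17
P(Y=2 | obs) = 3/16 / 17/48 = 9/17
argmax = 2

argmax_v P(Y = v | obs) = 2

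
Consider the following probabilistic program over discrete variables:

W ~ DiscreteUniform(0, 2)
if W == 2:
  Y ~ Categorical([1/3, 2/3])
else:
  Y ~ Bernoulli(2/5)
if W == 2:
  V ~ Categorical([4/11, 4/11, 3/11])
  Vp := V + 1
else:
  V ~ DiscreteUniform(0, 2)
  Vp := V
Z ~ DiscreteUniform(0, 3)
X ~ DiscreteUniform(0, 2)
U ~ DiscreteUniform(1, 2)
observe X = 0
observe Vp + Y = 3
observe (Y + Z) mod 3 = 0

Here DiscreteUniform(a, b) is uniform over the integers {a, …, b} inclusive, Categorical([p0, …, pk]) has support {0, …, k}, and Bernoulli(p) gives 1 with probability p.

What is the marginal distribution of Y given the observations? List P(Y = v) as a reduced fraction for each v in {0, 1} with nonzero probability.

Enumerate traces; 10 have nonzero weight after conditioning:
  (W=0, Y=1, V=2, Z=2, X=0, U=1) weight 1/540
  (W=0, Y=1, V=2, Z=2, X=0, U=2) weight 1/540
  (W=1, Y=1, V=2, Z=2, X=0, U=1) weight 1/540
  (W=1, Y=1, V=2, Z=2, X=0, U=2) weight 1/540
  (W=2, Y=0, V=2, Z=0, X=0, U=1) weight 1/792
  (W=2, Y=0, V=2, Z=0, X=0, U=2) weight 1/792
  (W=2, Y=0, V=2, Z=3, X=0, U=1) weight 1/792
  (W=2, Y=0, V=2, Z=3, X=0, U=2) weight 1/792
  … 2 more
Group by Y:
  weight(Y=0) = 1/198
  weight(Y=1) = 7/495
Total weight = 1/198 + 7/495 = 19/990
P(Y=0 | obs) = 1/198 / 19/990 = 5/19
P(Y=1 | obs) = 7/495 / 19/990 = 14/19

P(Y=0) = 5/19, P(Y=1) = 14/19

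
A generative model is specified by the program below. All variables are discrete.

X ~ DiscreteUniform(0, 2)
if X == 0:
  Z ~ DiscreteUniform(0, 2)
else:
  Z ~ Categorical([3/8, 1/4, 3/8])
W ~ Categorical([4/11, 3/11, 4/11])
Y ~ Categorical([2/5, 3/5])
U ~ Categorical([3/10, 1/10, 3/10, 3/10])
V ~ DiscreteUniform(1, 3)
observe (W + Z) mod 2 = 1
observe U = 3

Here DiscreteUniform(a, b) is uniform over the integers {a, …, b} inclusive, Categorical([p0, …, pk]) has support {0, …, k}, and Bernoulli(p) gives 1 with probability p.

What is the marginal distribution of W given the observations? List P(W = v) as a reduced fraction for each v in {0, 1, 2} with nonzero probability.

P(W=0) = 20/79, P(W=1) = 39/79, P(W=2) = 20/79

Enumerate traces; 72 have nonzero weight after conditioning:
  (X=0, Z=0, W=1, Y=0, U=3, V=1) weight 1/825
  (X=0, Z=0, W=1, Y=0, U=3, V=2) weight 1/825
  (X=0, Z=0, W=1, Y=0, U=3, V=3) weight 1/825
  (X=0, Z=0, W=1, Y=1, U=3, V=1) weight 1/550
  (X=0, Z=0, W=1, Y=1, U=3, V=2) weight 1/550
  (X=0, Z=0, W=1, Y=1, U=3, V=3) weight 1/550
  (X=0, Z=1, W=0, Y=0, U=3, V=1) weight 4/2475
  (X=0, Z=1, W=0, Y=0, U=3, V=2) weight 4/2475
  (X=0, Z=1, W=2, Y=0, U=3, V=1) weight 4/2475
  … 63 more
Group by W:
  weight(W=0) = 1/33
  weight(W=1) = 13/220
  weight(W=2) = 1/33
Total weight = 1/33 + 13/220 + 1/33 = 79/660
P(W=0 | obs) = 1/33 / 79/660 = 20/79
P(W=1 | obs) = 13/220 / 79/660 = 39/79
P(W=2 | obs) = 1/33 / 79/660 = 20/79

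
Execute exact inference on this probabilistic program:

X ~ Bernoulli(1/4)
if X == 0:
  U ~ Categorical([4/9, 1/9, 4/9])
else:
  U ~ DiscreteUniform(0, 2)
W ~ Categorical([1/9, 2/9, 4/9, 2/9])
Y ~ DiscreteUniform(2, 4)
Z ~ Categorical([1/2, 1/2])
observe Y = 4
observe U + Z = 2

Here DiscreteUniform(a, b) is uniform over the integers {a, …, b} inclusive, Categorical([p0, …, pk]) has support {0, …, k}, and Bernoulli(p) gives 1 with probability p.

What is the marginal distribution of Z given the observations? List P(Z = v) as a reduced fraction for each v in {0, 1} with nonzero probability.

Enumerate traces; 16 have nonzero weight after conditioning:
  (X=0, U=1, W=0, Y=4, Z=1) weight 1/648
  (X=0, U=1, W=1, Y=4, Z=1) weight 1/324
  (X=0, U=1, W=2, Y=4, Z=1) weight 1/162
  (X=0, U=1, W=3, Y=4, Z=1) weight 1/324
  (X=0, U=2, W=0, Y=4, Z=0) weight 1/162
  (X=0, U=2, W=1, Y=4, Z=0) weight 1/81
  (X=0, U=2, W=2, Y=4, Z=0) weight 2/81
  (X=0, U=2, W=3, Y=4, Z=0) weight 1/81
  … 8 more
Group by Z:
  weight(Z=0) = 5/72
  weight(Z=1) = 1/36
Total weight = 5/72 + 1/36 = 7/72
P(Z=0 | obs) = 5/72 / 7/72 = 5/7
P(Z=1 | obs) = 1/36 / 7/72 = 2/7

P(Z=0) = 5/7, P(Z=1) = 2/7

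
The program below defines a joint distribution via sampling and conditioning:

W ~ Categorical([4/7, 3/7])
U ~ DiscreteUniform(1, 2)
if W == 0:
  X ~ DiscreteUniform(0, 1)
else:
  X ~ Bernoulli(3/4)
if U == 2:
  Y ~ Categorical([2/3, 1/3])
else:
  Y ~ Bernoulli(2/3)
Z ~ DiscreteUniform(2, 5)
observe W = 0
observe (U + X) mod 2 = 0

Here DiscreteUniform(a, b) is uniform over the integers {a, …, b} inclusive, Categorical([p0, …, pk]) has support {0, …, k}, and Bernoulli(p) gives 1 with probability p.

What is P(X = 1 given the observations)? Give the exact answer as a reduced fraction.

Enumerate traces; 16 have nonzero weight after conditioning:
  (W=0, U=1, X=1, Y=0, Z=2) weight 1/84
  (W=0, U=1, X=1, Y=0, Z=3) weight 1/84
  (W=0, U=1, X=1, Y=0, Z=4) weight 1/84
  (W=0, U=1, X=1, Y=0, Z=5) weight 1/84
  (W=0, U=1, X=1, Y=1, Z=2) weight 1/42
  (W=0, U=1, X=1, Y=1, Z=3) weight 1/42
  (W=0, U=1, X=1, Y=1, Z=4) weight 1/42
  (W=0, U=1, X=1, Y=1, Z=5) weight 1/42
  (W=0, U=2, X=0, Y=0, Z=2) weight 1/42
  … 7 more
Group by X:
  weight(X=0) = 1/7
  weight(X=1) = 1/7
Total weight = 1/7 + 1/7 = 2/7
P(X=0 | obs) = 1/7 / 2/7 = 1/2
P(X=1 | obs) = 1/7 / 2/7 = 1/2

P(X = 1 | obs) = 1/2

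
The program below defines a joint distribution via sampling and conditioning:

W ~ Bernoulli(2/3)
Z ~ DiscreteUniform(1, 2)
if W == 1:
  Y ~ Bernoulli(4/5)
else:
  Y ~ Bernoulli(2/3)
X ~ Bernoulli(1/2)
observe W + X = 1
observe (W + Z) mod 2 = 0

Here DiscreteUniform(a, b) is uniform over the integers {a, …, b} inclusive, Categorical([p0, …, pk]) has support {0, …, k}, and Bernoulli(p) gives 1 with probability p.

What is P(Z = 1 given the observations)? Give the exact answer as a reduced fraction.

P(Z = 1 | obs) = 2/3

Enumerate traces; 4 have nonzero weight after conditioning:
  (W=0, Z=2, Y=0, X=1) weight 1/36
  (W=0, Z=2, Y=1, X=1) weight 1/18
  (W=1, Z=1, Y=0, X=0) weight 1/30
  (W=1, Z=1, Y=1, X=0) weight 2/15
Group by Z:
  weight(Z=1) = 1/6
  weight(Z=2) = 1/12
Total weight = 1/6 + 1/12 = 1/4
P(Z=1 | obs) = 1/6 / 1/4 = 2/3
P(Z=2 | obs) = 1/12 / 1/4 = 1/3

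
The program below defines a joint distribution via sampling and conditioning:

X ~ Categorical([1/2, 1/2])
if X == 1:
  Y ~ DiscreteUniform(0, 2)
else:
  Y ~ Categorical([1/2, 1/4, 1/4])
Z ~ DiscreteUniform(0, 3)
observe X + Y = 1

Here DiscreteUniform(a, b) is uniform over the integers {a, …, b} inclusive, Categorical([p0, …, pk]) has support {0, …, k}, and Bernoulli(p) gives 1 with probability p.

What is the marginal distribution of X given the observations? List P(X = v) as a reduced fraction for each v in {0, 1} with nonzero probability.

Enumerate traces; 8 have nonzero weight after conditioning:
  (X=0, Y=1, Z=0) weight 1/32
  (X=0, Y=1, Z=1) weight 1/32
  (X=0, Y=1, Z=2) weight 1/32
  (X=0, Y=1, Z=3) weight 1/32
  (X=1, Y=0, Z=0) weight 1/24
  (X=1, Y=0, Z=1) weight 1/24
  (X=1, Y=0, Z=2) weight 1/24
  (X=1, Y=0, Z=3) weight 1/24
Group by X:
  weight(X=0) = 1/8
  weight(X=1) = 1/6
Total weight = 1/8 + 1/6 = 7/24
P(X=0 | obs) = 1/8 / 7/24 = 3/7
P(X=1 | obs) = 1/6 / 7/24 = 4/7

P(X=0) = 3/7, P(X=1) = 4/7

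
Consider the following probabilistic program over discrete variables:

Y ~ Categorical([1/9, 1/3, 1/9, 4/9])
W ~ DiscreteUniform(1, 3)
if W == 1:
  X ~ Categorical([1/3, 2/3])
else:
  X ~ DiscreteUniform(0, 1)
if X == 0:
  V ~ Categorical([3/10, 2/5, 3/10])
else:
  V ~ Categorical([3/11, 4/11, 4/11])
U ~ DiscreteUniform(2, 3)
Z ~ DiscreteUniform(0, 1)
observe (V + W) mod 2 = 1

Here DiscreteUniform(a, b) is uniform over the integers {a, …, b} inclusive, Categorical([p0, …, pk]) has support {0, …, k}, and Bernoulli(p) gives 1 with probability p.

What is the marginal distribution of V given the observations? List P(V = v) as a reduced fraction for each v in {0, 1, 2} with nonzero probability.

P(V=0) = 375/1072, P(V=1) = 63/268, P(V=2) = 445/1072

Enumerate traces; 160 have nonzero weight after conditioning:
  (Y=0, W=1, X=0, V=0, U=2, Z=0) weight 1/1080
  (Y=0, W=1, X=0, V=0, U=2, Z=1) weight 1/1080
  (Y=0, W=1, X=0, V=0, U=3, Z=0) weight 1/1080
  (Y=0, W=1, X=0, V=0, U=3, Z=1) weight 1/1080
  (Y=0, W=1, X=0, V=2, U=2, Z=0) weight 1/1080
  (Y=0, W=1, X=0, V=2, U=2, Z=1) weight 1/1080
  (Y=0, W=1, X=0, V=2, U=3, Z=0) weight 1/1080
  (Y=0, W=1, X=0, V=2, U=3, Z=1) weight 1/1080
  (Y=0, W=2, X=0, V=1, U=2, Z=0) weight 1/540
  … 151 more
Group by V:
  weight(V=0) = 25/132
  weight(V=1) = 7/55
  weight(V=2) = 89/396
Total weight = 25/132 + 7/55 + 89/396 = 268/495
P(V=0 | obs) = 25/132 / 268/495 = 375/1072
P(V=1 | obs) = 7/55 / 268/495 = 63/268
P(V=2 | obs) = 89/396 / 268/495 = 445/1072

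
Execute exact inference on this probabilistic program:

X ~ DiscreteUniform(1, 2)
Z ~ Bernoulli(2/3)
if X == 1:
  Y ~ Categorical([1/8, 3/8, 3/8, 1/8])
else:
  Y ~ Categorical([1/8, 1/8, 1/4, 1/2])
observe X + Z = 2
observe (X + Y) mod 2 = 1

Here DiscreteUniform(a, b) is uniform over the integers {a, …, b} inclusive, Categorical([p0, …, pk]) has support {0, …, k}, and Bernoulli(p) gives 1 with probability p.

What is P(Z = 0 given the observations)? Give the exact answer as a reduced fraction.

P(Z = 0 | obs) = 5/13

Enumerate traces; 4 have nonzero weight after conditioning:
  (X=1, Z=1, Y=0) weight 1/24
  (X=1, Z=1, Y=2) weight 1/8
  (X=2, Z=0, Y=1) weight 1/48
  (X=2, Z=0, Y=3) weight 1/12
Group by Z:
  weight(Z=0) = 5/48
  weight(Z=1) = 1/6
Total weight = 5/48 + 1/6 = 13/48
P(Z=0 | obs) = 5/48 / 13/48 = 5/13
P(Z=1 | obs) = 1/6 / 13/48 = 8/13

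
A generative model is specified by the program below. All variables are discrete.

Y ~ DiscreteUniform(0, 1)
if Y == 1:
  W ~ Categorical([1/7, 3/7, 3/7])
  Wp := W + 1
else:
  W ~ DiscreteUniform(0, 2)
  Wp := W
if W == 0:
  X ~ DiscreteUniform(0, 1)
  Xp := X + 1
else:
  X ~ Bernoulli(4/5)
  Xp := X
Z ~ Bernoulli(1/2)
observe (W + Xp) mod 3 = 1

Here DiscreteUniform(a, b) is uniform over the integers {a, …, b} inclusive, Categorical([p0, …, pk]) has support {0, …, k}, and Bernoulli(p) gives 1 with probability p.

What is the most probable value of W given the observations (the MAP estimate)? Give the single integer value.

argmax_v P(W = v | obs) = 0

Enumerate traces; 8 have nonzero weight after conditioning:
  (Y=0, W=0, X=0, Z=0) weight 1/24
  (Y=0, W=0, X=0, Z=1) weight 1/24
  (Y=0, W=1, X=0, Z=0) weight 1/60
  (Y=0, W=1, X=0, Z=1) weight 1/60
  (Y=1, W=0, X=0, Z=0) weight 1/56
  (Y=1, W=0, X=0, Z=1) weight 1/56
  (Y=1, W=1, X=0, Z=0) weight 3/140
  (Y=1, W=1, X=0, Z=1) weight 3/140
Group by W:
  weight(W=0) = 5/42
  weight(W=1) = 8/105
Total weight = 5/42 + 8/105 = 41/210
P(W=0 | obs) = 5/42 / 41/210 = 25/41
P(W=1 | obs) = 8/105 / 41/210 = 16/41
argmax = 0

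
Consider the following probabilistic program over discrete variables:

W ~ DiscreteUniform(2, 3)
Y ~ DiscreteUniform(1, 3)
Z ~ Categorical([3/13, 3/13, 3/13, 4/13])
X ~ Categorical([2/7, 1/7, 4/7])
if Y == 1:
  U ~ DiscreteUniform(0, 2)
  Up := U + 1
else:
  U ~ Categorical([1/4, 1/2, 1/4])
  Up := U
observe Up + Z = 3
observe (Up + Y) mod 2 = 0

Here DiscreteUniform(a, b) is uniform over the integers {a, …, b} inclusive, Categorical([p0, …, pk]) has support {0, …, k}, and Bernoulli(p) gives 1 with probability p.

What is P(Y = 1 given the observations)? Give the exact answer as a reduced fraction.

Enumerate traces; 30 have nonzero weight after conditioning:
  (W=2, Y=1, Z=0, X=0, U=2) weight 1/273
  (W=2, Y=1, Z=0, X=1, U=2) weight 1/546
  (W=2, Y=1, Z=0, X=2, U=2) weight 2/273
  (W=2, Y=1, Z=2, X=0, U=0) weight 1/273
  (W=2, Y=1, Z=2, X=1, U=0) weight 1/546
  (W=2, Y=1, Z=2, X=2, U=0) weight 2/273
  (W=2, Y=2, Z=1, X=0, U=2) weight 1/364
  (W=2, Y=2, Z=1, X=1, U=2) weight 1/728
  (W=2, Y=3, Z=2, X=0, U=1) weight 1/182
  … 21 more
Group by Y:
  weight(Y=1) = 2/39
  weight(Y=2) = 7/156
  weight(Y=3) = 1/26
Total weight = 2/39 + 7/156 + 1/26 = 7/52
P(Y=1 | obs) = 2/39 / 7/52 = 8/21
P(Y=2 | obs) = 7/156 / 7/52 = 1/3
P(Y=3 | obs) = 1/26 / 7/52 = 2/7

P(Y = 1 | obs) = 8/21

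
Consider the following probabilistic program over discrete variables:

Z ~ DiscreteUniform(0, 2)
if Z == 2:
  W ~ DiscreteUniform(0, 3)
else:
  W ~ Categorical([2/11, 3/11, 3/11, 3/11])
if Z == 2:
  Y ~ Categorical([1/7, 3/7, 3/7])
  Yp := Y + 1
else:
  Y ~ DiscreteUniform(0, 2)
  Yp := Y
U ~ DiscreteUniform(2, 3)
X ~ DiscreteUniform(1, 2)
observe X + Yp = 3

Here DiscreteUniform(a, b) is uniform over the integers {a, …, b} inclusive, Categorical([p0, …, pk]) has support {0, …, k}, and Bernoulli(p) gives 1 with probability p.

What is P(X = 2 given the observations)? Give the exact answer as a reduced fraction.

P(X = 2 | obs) = 17/40

Enumerate traces; 48 have nonzero weight after conditioning:
  (Z=0, W=0, Y=1, U=2, X=2) weight 1/198
  (Z=0, W=0, Y=1, U=3, X=2) weight 1/198
  (Z=0, W=0, Y=2, U=2, X=1) weight 1/198
  (Z=0, W=0, Y=2, U=3, X=1) weight 1/198
  (Z=0, W=1, Y=1, U=2, X=2) weight 1/132
  (Z=0, W=1, Y=1, U=3, X=2) weight 1/132
  (Z=0, W=1, Y=2, U=2, X=1) weight 1/132
  (Z=0, W=1, Y=2, U=3, X=1) weight 1/132
  … 40 more
Group by X:
  weight(X=1) = 23/126
  weight(X=2) = 17/126
Total weight = 23/126 + 17/126 = 20/63
P(X=1 | obs) = 23/126 / 20/63 = 23/40
P(X=2 | obs) = 17/126 / 20/63 = 17/40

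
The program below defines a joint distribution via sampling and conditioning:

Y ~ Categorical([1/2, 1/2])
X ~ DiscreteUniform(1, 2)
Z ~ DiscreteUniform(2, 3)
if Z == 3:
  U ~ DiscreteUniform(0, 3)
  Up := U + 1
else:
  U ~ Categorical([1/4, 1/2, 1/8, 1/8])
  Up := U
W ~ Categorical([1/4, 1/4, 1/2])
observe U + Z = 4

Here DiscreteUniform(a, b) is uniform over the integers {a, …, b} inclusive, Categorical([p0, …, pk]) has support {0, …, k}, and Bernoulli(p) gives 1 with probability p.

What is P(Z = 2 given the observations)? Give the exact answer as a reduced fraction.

P(Z = 2 | obs) = 1/3

Enumerate traces; 24 have nonzero weight after conditioning:
  (Y=0, X=1, Z=2, U=2, W=0) weight 1/256
  (Y=0, X=1, Z=2, U=2, W=1) weight 1/256
  (Y=0, X=1, Z=2, U=2, W=2) weight 1/128
  (Y=0, X=1, Z=3, U=1, W=0) weight 1/128
  (Y=0, X=1, Z=3, U=1, W=1) weight 1/128
  (Y=0, X=1, Z=3, U=1, W=2) weight 1/64
  (Y=0, X=2, Z=2, U=2, W=0) weight 1/256
  (Y=0, X=2, Z=2, U=2, W=1) weight 1/256
  … 16 more
Group by Z:
  weight(Z=2) = 1/16
  weight(Z=3) = 1/8
Total weight = 1/16 + 1/8 = 3/16
P(Z=2 | obs) = 1/16 / 3/16 = 1/3
P(Z=3 | obs) = 1/8 / 3/16 = 2/3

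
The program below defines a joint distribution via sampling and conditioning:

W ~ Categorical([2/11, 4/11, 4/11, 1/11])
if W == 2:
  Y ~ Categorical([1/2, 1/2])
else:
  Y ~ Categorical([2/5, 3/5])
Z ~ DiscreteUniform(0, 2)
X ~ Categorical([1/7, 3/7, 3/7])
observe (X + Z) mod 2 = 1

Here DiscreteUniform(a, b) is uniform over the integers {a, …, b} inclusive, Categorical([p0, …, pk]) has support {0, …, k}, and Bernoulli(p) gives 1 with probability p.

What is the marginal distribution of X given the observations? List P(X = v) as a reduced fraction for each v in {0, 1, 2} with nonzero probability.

Enumerate traces; 32 have nonzero weight after conditioning:
  (W=0, Y=0, Z=0, X=1) weight 4/385
  (W=0, Y=0, Z=1, X=0) weight 4/1155
  (W=0, Y=0, Z=1, X=2) weight 4/385
  (W=0, Y=0, Z=2, X=1) weight 4/385
  (W=0, Y=1, Z=0, X=1) weight 6/385
  (W=0, Y=1, Z=1, X=0) weight 2/385
  (W=0, Y=1, Z=1, X=2) weight 6/385
  (W=0, Y=1, Z=2, X=1) weight 6/385
  … 24 more
Group by X:
  weight(X=0) = 1/21
  weight(X=1) = 2/7
  weight(X=2) = 1/7
Total weight = 1/21 + 2/7 + 1/7 = 10/21
P(X=0 | obs) = 1/21 / 10/21 = 1/10
P(X=1 | obs) = 2/7 / 10/21 = 3/5
P(X=2 | obs) = 1/7 / 10/21 = 3/10

P(X=0) = 1/10, P(X=1) = 3/5, P(X=2) = 3/10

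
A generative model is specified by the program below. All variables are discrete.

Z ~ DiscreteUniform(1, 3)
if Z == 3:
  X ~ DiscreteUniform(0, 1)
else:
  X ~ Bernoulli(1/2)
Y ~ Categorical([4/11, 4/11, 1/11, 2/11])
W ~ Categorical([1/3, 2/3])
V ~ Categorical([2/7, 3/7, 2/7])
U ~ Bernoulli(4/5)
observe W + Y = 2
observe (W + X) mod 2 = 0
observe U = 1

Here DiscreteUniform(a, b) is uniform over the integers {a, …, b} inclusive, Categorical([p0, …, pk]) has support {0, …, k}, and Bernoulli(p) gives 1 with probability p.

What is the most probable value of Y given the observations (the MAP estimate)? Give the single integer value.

argmax_v P(Y = v | obs) = 1

Enumerate traces; 18 have nonzero weight after conditioning:
  (Z=1, X=0, Y=2, W=0, V=0, U=1) weight 4/3465
  (Z=1, X=0, Y=2, W=0, V=1, U=1) weight 2/1155
  (Z=1, X=0, Y=2, W=0, V=2, U=1) weight 4/3465
  (Z=1, X=1, Y=1, W=1, V=0, U=1) weight 32/3465
  (Z=1, X=1, Y=1, W=1, V=1, U=1) weight 16/1155
  (Z=1, X=1, Y=1, W=1, V=2, U=1) weight 32/3465
  (Z=2, X=0, Y=2, W=0, V=0, U=1) weight 4/3465
  (Z=2, X=0, Y=2, W=0, V=1, U=1) weight 2/1155
  … 10 more
Group by Y:
  weight(Y=1) = 16/165
  weight(Y=2) = 2/165
Total weight = 16/165 + 2/165 = 6/55
P(Y=1 | obs) = 16/165 / 6/55 = 8/9
P(Y=2 | obs) = 2/165 / 6/55 = 1/9
argmax = 1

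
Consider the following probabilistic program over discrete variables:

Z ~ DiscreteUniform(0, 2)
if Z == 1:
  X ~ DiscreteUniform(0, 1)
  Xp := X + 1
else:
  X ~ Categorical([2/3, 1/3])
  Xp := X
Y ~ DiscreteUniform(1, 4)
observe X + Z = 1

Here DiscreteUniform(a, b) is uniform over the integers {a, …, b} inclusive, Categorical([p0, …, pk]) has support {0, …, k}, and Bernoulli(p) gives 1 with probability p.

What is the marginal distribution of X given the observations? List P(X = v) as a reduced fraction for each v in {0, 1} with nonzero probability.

Enumerate traces; 8 have nonzero weight after conditioning:
  (Z=0, X=1, Y=1) weight 1/36
  (Z=0, X=1, Y=2) weight 1/36
  (Z=0, X=1, Y=3) weight 1/36
  (Z=0, X=1, Y=4) weight 1/36
  (Z=1, X=0, Y=1) weight 1/24
  (Z=1, X=0, Y=2) weight 1/24
  (Z=1, X=0, Y=3) weight 1/24
  (Z=1, X=0, Y=4) weight 1/24
Group by X:
  weight(X=0) = 1/6
  weight(X=1) = 1/9
Total weight = 1/6 + 1/9 = 5/18
P(X=0 | obs) = 1/6 / 5/18 = 3/5
P(X=1 | obs) = 1/9 / 5/18 = 2/5

P(X=0) = 3/5, P(X=1) = 2/5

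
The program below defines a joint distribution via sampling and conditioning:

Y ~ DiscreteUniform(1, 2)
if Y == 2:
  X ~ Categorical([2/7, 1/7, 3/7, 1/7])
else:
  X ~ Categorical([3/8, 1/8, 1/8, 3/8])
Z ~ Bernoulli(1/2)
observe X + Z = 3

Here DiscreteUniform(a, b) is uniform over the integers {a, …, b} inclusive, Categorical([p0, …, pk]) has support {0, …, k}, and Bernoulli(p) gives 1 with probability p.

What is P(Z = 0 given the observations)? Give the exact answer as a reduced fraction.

Enumerate traces; 4 have nonzero weight after conditioning:
  (Y=1, X=2, Z=1) weight 1/32
  (Y=1, X=3, Z=0) weight 3/32
  (Y=2, X=2, Z=1) weight 3/28
  (Y=2, X=3, Z=0) weight 1/28
Group by Z:
  weight(Z=0) = 29/224
  weight(Z=1) = 31/224
Total weight = 29/224 + 31/224 = 15/56
P(Z=0 | obs) = 29/224 / 15/56 = 29/60
P(Z=1 | obs) = 31/224 / 15/56 = 31/60

P(Z = 0 | obs) = 29/60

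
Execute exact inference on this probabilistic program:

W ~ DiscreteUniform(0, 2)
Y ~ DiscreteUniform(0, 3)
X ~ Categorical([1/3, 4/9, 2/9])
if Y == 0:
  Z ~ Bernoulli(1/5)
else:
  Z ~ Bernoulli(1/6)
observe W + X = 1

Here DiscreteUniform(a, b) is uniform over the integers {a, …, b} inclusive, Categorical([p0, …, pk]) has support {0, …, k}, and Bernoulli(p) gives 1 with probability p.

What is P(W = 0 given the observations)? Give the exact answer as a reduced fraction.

Enumerate traces; 16 have nonzero weight after conditioning:
  (W=0, Y=0, X=1, Z=0) weight 4/135
  (W=0, Y=0, X=1, Z=1) weight 1/135
  (W=0, Y=1, X=1, Z=0) weight 5/162
  (W=0, Y=1, X=1, Z=1) weight 1/162
  (W=0, Y=2, X=1, Z=0) weight 5/162
  (W=0, Y=2, X=1, Z=1) weight 1/162
  (W=0, Y=3, X=1, Z=0) weight 5/162
  (W=0, Y=3, X=1, Z=1) weight 1/162
  (W=1, Y=0, X=0, Z=0) weight 1/45
  … 7 more
Group by W:
  weight(W=0) = 4/27
  weight(W=1) = 1/9
Total weight = 4/27 + 1/9 = 7/27
P(W=0 | obs) = 4/27 / 7/27 = 4/7
P(W=1 | obs) = 1/9 / 7/27 = 3/7

P(W = 0 | obs) = 4/7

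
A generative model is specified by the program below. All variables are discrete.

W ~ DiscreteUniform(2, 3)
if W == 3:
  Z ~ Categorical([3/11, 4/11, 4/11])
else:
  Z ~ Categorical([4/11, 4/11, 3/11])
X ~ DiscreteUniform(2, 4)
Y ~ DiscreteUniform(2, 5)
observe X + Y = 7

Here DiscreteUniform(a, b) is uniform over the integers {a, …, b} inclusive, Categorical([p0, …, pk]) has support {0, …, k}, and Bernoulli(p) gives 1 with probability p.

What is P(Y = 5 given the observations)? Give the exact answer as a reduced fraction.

Enumerate traces; 18 have nonzero weight after conditioning:
  (W=2, Z=0, X=2, Y=5) weight 1/66
  (W=2, Z=0, X=3, Y=4) weight 1/66
  (W=2, Z=0, X=4, Y=3) weight 1/66
  (W=2, Z=1, X=2, Y=5) weight 1/66
  (W=2, Z=1, X=3, Y=4) weight 1/66
  (W=2, Z=1, X=4, Y=3) weight 1/66
  (W=2, Z=2, X=2, Y=5) weight 1/88
  (W=2, Z=2, X=3, Y=4) weight 1/88
  … 10 more
Group by Y:
  weight(Y=3) = 1/12
  weight(Y=4) = 1/12
  weight(Y=5) = 1/12
Total weight = 1/12 + 1/12 + 1/12 = 1/4
P(Y=3 | obs) = 1/12 / 1/4 = 1/3
P(Y=4 | obs) = 1/12 / 1/4 = 1/3
P(Y=5 | obs) = 1/12 / 1/4 = 1/3

P(Y = 5 | obs) = 1/3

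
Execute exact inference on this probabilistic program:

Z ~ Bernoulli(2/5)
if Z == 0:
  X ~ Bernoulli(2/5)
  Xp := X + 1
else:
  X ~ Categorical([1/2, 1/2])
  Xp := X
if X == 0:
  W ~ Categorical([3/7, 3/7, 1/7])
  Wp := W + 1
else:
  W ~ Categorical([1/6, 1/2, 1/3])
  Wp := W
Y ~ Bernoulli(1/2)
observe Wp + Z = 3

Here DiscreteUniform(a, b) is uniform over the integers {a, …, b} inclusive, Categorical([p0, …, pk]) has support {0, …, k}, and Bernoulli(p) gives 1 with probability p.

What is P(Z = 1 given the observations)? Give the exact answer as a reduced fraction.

Enumerate traces; 6 have nonzero weight after conditioning:
  (Z=0, X=0, W=2, Y=0) weight 9/350
  (Z=0, X=0, W=2, Y=1) weight 9/350
  (Z=1, X=0, W=1, Y=0) weight 3/70
  (Z=1, X=0, W=1, Y=1) weight 3/70
  (Z=1, X=1, W=2, Y=0) weight 1/30
  (Z=1, X=1, W=2, Y=1) weight 1/30
Group by Z:
  weight(Z=0) = 9/175
  weight(Z=1) = 16/105
Total weight = 9/175 + 16/105 = 107/525
P(Z=0 | obs) = 9/175 / 107/525 = 27/107
P(Z=1 | obs) = 16/105 / 107/525 = 80/107

P(Z = 1 | obs) = 80/107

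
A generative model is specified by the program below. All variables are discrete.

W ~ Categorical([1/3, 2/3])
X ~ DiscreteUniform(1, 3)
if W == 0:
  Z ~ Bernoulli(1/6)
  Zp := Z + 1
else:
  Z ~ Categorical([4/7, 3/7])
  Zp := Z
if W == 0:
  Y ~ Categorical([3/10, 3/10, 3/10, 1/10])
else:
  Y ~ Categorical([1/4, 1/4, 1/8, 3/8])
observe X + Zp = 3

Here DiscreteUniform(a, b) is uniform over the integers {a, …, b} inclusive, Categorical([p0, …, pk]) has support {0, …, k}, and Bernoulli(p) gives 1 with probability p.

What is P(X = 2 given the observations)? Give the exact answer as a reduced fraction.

P(X = 2 | obs) = 71/126

Enumerate traces; 16 have nonzero weight after conditioning:
  (W=0, X=1, Z=1, Y=0) weight 1/180
  (W=0, X=1, Z=1, Y=1) weight 1/180
  (W=0, X=1, Z=1, Y=2) weight 1/180
  (W=0, X=1, Z=1, Y=3) weight 1/540
  (W=0, X=2, Z=0, Y=0) weight 1/36
  (W=0, X=2, Z=0, Y=1) weight 1/36
  (W=0, X=2, Z=0, Y=2) weight 1/36
  (W=0, X=2, Z=0, Y=3) weight 1/108
  (W=1, X=3, Z=0, Y=0) weight 2/63
  … 7 more
Group by X:
  weight(X=1) = 1/54
  weight(X=2) = 71/378
  weight(X=3) = 8/63
Total weight = 1/54 + 71/378 + 8/63 = 1/3
P(X=1 | obs) = 1/54 / 1/3 = 1/18
P(X=2 | obs) = 71/378 / 1/3 = 71/126
P(X=3 | obs) = 8/63 / 1/3 = 8/21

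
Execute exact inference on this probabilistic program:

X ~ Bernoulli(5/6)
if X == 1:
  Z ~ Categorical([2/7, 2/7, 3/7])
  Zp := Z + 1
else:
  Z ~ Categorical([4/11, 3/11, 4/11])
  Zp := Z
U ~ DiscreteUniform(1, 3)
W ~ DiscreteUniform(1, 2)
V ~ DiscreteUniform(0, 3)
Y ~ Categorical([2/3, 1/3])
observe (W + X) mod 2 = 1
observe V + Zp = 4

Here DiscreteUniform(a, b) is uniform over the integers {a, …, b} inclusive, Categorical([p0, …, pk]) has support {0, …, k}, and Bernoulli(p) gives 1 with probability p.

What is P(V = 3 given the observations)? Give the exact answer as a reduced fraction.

P(V = 3 | obs) = 131/434

Enumerate traces; 30 have nonzero weight after conditioning:
  (X=0, Z=1, U=1, W=1, V=3, Y=0) weight 1/792
  (X=0, Z=1, U=1, W=1, V=3, Y=1) weight 1/1584
  (X=0, Z=1, U=2, W=1, V=3, Y=0) weight 1/792
  (X=0, Z=1, U=2, W=1, V=3, Y=1) weight 1/1584
  (X=0, Z=1, U=3, W=1, V=3, Y=0) weight 1/792
  (X=0, Z=1, U=3, W=1, V=3, Y=1) weight 1/1584
  (X=0, Z=2, U=1, W=1, V=2, Y=0) weight 1/594
  (X=0, Z=2, U=1, W=1, V=2, Y=1) weight 1/1188
  (X=1, Z=2, U=1, W=2, V=1, Y=0) weight 5/504
  … 21 more
Group by V:
  weight(V=1) = 5/112
  weight(V=2) = 23/616
  weight(V=3) = 131/3696
Total weight = 5/112 + 23/616 + 131/3696 = 31/264
P(V=1 | obs) = 5/112 / 31/264 = 165/434
P(V=2 | obs) = 23/616 / 31/264 = 69/217
P(V=3 | obs) = 131/3696 / 31/264 = 131/434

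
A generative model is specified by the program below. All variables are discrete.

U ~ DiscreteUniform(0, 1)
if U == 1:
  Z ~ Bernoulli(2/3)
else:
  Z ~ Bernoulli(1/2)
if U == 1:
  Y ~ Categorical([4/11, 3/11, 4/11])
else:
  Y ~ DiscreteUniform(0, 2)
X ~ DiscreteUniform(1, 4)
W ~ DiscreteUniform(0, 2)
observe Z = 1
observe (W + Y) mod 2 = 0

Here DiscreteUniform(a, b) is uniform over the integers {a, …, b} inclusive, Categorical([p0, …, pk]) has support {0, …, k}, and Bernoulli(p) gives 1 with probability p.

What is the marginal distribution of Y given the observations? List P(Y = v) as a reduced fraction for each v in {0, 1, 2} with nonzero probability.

Enumerate traces; 40 have nonzero weight after conditioning:
  (U=0, Z=1, Y=0, X=1, W=0) weight 1/144
  (U=0, Z=1, Y=0, X=1, W=2) weight 1/144
  (U=0, Z=1, Y=0, X=2, W=0) weight 1/144
  (U=0, Z=1, Y=0, X=2, W=2) weight 1/144
  (U=0, Z=1, Y=0, X=3, W=0) weight 1/144
  (U=0, Z=1, Y=0, X=3, W=2) weight 1/144
  (U=0, Z=1, Y=0, X=4, W=0) weight 1/144
  (U=0, Z=1, Y=0, X=4, W=2) weight 1/144
  (U=0, Z=1, Y=1, X=1, W=1) weight 1/144
  (U=0, Z=1, Y=2, X=1, W=0) weight 1/144
  … 30 more
Group by Y:
  weight(Y=0) = 3/22
  weight(Y=1) = 23/396
  weight(Y=2) = 3/22
Total weight = 3/22 + 23/396 + 3/22 = 131/396
P(Y=0 | obs) = 3/22 / 131/396 = 54/131
P(Y=1 | obs) = 23/396 / 131/396 = 23/131
P(Y=2 | obs) = 3/22 / 131/396 = 54/131

P(Y=0) = 54/131, P(Y=1) = 23/131, P(Y=2) = 54/131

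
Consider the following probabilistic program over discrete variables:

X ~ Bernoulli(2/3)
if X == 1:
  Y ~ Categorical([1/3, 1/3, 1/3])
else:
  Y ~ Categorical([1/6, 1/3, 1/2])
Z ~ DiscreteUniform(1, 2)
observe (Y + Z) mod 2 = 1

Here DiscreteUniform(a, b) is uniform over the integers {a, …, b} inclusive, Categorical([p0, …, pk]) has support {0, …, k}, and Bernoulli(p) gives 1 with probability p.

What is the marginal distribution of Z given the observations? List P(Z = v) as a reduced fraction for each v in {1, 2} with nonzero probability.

P(Z=1) = 2/3, P(Z=2) = 1/3

Enumerate traces; 6 have nonzero weight after conditioning:
  (X=0, Y=0, Z=1) weight 1/36
  (X=0, Y=1, Z=2) weight 1/18
  (X=0, Y=2, Z=1) weight 1/12
  (X=1, Y=0, Z=1) weight 1/9
  (X=1, Y=1, Z=2) weight 1/9
  (X=1, Y=2, Z=1) weight 1/9
Group by Z:
  weight(Z=1) = 1/3
  weight(Z=2) = 1/6
Total weight = 1/3 + 1/6 = 1/2
P(Z=1 | obs) = 1/3 / 1/2 = 2/3
P(Z=2 | obs) = 1/6 / 1/2 = 1/3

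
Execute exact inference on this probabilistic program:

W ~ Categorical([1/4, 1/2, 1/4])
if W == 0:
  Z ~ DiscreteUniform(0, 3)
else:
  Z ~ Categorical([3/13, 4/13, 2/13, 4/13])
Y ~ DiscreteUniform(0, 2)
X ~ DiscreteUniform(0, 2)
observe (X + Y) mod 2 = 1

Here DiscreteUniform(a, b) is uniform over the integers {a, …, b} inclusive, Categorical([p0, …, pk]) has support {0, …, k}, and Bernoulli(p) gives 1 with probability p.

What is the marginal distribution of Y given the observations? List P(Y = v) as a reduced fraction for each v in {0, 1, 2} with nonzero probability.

P(Y=0) = 1/4, P(Y=1) = 1/2, P(Y=2) = 1/4

Enumerate traces; 48 have nonzero weight after conditioning:
  (W=0, Z=0, Y=0, X=1) weight 1/144
  (W=0, Z=0, Y=1, X=0) weight 1/144
  (W=0, Z=0, Y=1, X=2) weight 1/144
  (W=0, Z=0, Y=2, X=1) weight 1/144
  (W=0, Z=1, Y=0, X=1) weight 1/144
  (W=0, Z=1, Y=1, X=0) weight 1/144
  (W=0, Z=1, Y=1, X=2) weight 1/144
  (W=0, Z=1, Y=2, X=1) weight 1/144
  … 40 more
Group by Y:
  weight(Y=0) = 1/9
  weight(Y=1) = 2/9
  weight(Y=2) = 1/9
Total weight = 1/9 + 2/9 + 1/9 = 4/9
P(Y=0 | obs) = 1/9 / 4/9 = 1/4
P(Y=1 | obs) = 2/9 / 4/9 = 1/2
P(Y=2 | obs) = 1/9 / 4/9 = 1/4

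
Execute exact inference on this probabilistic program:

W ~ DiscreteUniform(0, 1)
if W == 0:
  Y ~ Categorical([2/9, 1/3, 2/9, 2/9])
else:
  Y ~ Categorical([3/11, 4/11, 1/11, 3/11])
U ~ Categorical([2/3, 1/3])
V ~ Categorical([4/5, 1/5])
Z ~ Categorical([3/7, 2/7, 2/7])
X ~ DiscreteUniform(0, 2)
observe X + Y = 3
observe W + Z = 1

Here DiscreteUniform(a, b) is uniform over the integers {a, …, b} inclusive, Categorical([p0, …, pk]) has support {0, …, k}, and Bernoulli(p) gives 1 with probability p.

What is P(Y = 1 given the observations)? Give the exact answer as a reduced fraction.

P(Y = 1 | obs) = 87/185

Enumerate traces; 24 have nonzero weight after conditioning:
  (W=0, Y=1, U=0, V=0, Z=1, X=2) weight 8/945
  (W=0, Y=1, U=0, V=1, Z=1, X=2) weight 2/945
  (W=0, Y=1, U=1, V=0, Z=1, X=2) weight 4/945
  (W=0, Y=1, U=1, V=1, Z=1, X=2) weight 1/945
  (W=0, Y=2, U=0, V=0, Z=1, X=1) weight 16/2835
  (W=0, Y=2, U=0, V=1, Z=1, X=1) weight 4/2835
  (W=0, Y=2, U=1, V=0, Z=1, X=1) weight 8/2835
  (W=0, Y=2, U=1, V=1, Z=1, X=1) weight 2/2835
  (W=0, Y=3, U=0, V=0, Z=1, X=0) weight 16/2835
  … 15 more
Group by Y:
  weight(Y=1) = 29/693
  weight(Y=2) = 71/4158
  weight(Y=3) = 125/4158
Total weight = 29/693 + 71/4158 + 125/4158 = 185/2079
P(Y=1 | obs) = 29/693 / 185/2079 = 87/185
P(Y=2 | obs) = 71/4158 / 185/2079 = 71/370
P(Y=3 | obs) = 125/4158 / 185/2079 = 25/74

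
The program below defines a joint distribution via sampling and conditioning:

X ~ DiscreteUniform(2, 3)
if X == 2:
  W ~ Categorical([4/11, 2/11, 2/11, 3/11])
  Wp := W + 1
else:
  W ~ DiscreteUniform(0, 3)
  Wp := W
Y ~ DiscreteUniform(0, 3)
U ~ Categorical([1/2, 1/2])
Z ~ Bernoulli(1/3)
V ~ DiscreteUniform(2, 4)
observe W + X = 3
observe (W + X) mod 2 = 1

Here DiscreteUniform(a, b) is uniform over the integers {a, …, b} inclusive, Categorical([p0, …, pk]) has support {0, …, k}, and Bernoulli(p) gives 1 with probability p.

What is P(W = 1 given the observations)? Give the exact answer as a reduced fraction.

Enumerate traces; 96 have nonzero weight after conditioning:
  (X=2, W=1, Y=0, U=0, Z=0, V=2) weight 1/396
  (X=2, W=1, Y=0, U=0, Z=0, V=3) weight 1/396
  (X=2, W=1, Y=0, U=0, Z=0, V=4) weight 1/396
  (X=2, W=1, Y=0, U=0, Z=1, V=2) weight 1/792
  (X=2, W=1, Y=0, U=0, Z=1, V=3) weight 1/792
  (X=2, W=1, Y=0, U=0, Z=1, V=4) weight 1/792
  (X=2, W=1, Y=0, U=1, Z=0, V=2) weight 1/396
  (X=2, W=1, Y=0, U=1, Z=0, V=3) weight 1/396
  (X=3, W=0, Y=0, U=0, Z=0, V=2) weight 1/288
  … 87 more
Group by W:
  weight(W=0) = 1/8
  weight(W=1) = 1/11
Total weight = 1/8 + 1/11 = 19/88
P(W=0 | obs) = 1/8 / 19/88 = 11/19
P(W=1 | obs) = 1/11 / 19/88 = 8/19

P(W = 1 | obs) = 8/19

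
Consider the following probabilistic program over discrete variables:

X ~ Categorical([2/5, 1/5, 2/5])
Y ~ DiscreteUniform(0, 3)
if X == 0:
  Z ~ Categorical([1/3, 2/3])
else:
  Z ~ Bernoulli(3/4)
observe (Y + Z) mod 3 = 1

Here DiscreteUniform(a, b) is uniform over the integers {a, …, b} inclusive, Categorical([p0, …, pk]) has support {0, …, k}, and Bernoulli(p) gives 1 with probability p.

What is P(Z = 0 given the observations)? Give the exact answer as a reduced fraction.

P(Z = 0 | obs) = 17/103

Enumerate traces; 9 have nonzero weight after conditioning:
  (X=0, Y=0, Z=1) weight 1/15
  (X=0, Y=1, Z=0) weight 1/30
  (X=0, Y=3, Z=1) weight 1/15
  (X=1, Y=0, Z=1) weight 3/80
  (X=1, Y=1, Z=0) weight 1/80
  (X=1, Y=3, Z=1) weight 3/80
  (X=2, Y=0, Z=1) weight 3/40
  (X=2, Y=1, Z=0) weight 1/40
  … 1 more
Group by Z:
  weight(Z=0) = 17/240
  weight(Z=1) = 43/120
Total weight = 17/240 + 43/120 = 103/240
P(Z=0 | obs) = 17/240 / 103/240 = 17/103
P(Z=1 | obs) = 43/120 / 103/240 = 86/103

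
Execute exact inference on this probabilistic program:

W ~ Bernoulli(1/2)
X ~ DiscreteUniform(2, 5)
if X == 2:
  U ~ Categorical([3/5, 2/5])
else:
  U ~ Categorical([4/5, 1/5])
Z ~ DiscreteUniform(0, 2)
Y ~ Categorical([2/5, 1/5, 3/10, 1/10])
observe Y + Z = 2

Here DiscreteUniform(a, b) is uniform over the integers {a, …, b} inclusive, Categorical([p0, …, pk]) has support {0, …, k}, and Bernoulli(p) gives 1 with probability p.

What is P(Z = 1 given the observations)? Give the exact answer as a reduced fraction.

Enumerate traces; 48 have nonzero weight after conditioning:
  (W=0, X=2, U=0, Z=0, Y=2) weight 3/400
  (W=0, X=2, U=0, Z=1, Y=1) weight 1/200
  (W=0, X=2, U=0, Z=2, Y=0) weight 1/100
  (W=0, X=2, U=1, Z=0, Y=2) weight 1/200
  (W=0, X=2, U=1, Z=1, Y=1) weight 1/300
  (W=0, X=2, U=1, Z=2, Y=0) weight 1/150
  (W=0, X=3, U=0, Z=0, Y=2) weight 1/100
  (W=0, X=3, U=0, Z=1, Y=1) weight 1/150
  … 40 more
Group by Z:
  weight(Z=0) = 1/10
  weight(Z=1) = 1/15
  weight(Z=2) = 2/15
Total weight = 1/10 + 1/15 + 2/15 = 3/10
P(Z=0 | obs) = 1/10 / 3/10 = 1/3
P(Z=1 | obs) = 1/15 / 3/10 = 2/9
P(Z=2 | obs) = 2/15 / 3/10 = 4/9

P(Z = 1 | obs) = 2/9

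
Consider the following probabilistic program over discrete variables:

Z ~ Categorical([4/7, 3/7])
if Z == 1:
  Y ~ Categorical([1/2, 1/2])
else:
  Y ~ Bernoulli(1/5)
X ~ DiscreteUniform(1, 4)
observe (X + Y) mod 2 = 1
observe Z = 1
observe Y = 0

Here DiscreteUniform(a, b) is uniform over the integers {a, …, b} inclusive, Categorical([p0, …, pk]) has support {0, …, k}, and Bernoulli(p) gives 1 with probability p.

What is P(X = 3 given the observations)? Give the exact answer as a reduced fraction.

P(X = 3 | obs) = 1/2

Enumerate traces; 2 have nonzero weight after conditioning:
  (Z=1, Y=0, X=1) weight 3/56
  (Z=1, Y=0, X=3) weight 3/56
Group by X:
  weight(X=1) = 3/56
  weight(X=3) = 3/56
Total weight = 3/56 + 3/56 = 3/28
P(X=1 | obs) = 3/56 / 3/28 = 1/2
P(X=3 | obs) = 3/56 / 3/28 = 1/2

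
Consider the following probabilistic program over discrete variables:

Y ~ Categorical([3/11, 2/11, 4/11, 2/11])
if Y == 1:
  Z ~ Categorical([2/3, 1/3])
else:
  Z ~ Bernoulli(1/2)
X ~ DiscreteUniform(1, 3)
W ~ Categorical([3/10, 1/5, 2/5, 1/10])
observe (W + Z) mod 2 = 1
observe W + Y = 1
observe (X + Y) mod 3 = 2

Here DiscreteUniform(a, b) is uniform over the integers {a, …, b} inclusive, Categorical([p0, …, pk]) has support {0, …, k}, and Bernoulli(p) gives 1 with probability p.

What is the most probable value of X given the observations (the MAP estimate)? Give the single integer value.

argmax_v P(X = v | obs) = 2

Enumerate traces; 2 have nonzero weight after conditioning:
  (Y=0, Z=0, X=2, W=1) weight 1/110
  (Y=1, Z=1, X=1, W=0) weight 1/165
Group by X:
  weight(X=1) = 1/165
  weight(X=2) = 1/110
Total weight = 1/165 + 1/110 = 1/66
P(X=1 | obs) = 1/165 / 1/66 = 2/5
P(X=2 | obs) = 1/110 / 1/66 = 3/5
argmax = 2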